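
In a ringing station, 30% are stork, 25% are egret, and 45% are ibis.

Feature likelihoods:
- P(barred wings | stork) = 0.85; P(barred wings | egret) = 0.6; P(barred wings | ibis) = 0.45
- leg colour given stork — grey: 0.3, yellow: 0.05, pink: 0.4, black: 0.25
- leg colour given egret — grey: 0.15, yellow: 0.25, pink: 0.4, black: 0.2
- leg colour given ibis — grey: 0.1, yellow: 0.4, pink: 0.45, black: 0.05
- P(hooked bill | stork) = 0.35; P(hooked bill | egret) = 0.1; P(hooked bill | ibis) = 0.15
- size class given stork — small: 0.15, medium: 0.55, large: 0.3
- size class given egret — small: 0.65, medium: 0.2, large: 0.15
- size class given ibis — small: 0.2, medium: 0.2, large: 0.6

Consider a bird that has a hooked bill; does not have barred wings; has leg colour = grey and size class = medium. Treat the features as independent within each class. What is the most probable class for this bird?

stork: 0.3 × (1−0.85) × 0.3 × 0.35 × 0.55 = 0.00259875
egret: 0.25 × (1−0.6) × 0.15 × 0.1 × 0.2 = 0.0003
ibis: 0.45 × (1−0.45) × 0.1 × 0.15 × 0.2 = 0.0007425
Highest score → stork.

stork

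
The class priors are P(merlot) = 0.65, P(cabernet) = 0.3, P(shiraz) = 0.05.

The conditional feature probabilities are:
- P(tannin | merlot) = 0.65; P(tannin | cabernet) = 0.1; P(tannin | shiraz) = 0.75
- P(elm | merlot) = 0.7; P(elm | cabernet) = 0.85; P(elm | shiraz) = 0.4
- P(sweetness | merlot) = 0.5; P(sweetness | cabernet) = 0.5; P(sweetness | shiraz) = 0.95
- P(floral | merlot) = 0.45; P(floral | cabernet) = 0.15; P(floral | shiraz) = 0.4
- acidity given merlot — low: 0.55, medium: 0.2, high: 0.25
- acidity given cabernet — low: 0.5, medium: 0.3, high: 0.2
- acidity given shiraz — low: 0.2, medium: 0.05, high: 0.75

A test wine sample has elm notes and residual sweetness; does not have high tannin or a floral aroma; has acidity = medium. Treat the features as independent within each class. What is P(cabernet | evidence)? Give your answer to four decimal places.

0.7668

merlot: 0.65 × (1−0.65) × 0.7 × 0.5 × (1−0.45) × 0.2 = 0.00875875
cabernet: 0.3 × (1−0.1) × 0.85 × 0.5 × (1−0.15) × 0.3 = 0.02926125
shiraz: 0.05 × (1−0.75) × 0.4 × 0.95 × (1−0.4) × 0.05 = 0.0001425
P(cabernet | x) = 0.02926125 / 0.0381625 ≈ 0.7668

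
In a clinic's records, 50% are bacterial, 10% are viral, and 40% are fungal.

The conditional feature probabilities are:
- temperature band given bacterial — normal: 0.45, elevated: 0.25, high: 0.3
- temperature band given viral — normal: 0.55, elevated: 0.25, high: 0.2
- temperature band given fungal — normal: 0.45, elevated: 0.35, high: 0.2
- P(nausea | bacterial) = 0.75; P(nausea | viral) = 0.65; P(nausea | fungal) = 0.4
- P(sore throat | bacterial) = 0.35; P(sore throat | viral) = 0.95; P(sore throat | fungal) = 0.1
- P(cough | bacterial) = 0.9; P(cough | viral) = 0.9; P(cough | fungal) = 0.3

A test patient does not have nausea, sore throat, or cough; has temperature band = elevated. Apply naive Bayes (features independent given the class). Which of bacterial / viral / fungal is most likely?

fungal

bacterial: 0.5 × 0.25 × (1−0.75) × (1−0.35) × (1−0.9) = 0.00203125
viral: 0.1 × 0.25 × (1−0.65) × (1−0.95) × (1−0.9) = 0.00004375
fungal: 0.4 × 0.35 × (1−0.4) × (1−0.1) × (1−0.3) = 0.05292
Highest score → fungal.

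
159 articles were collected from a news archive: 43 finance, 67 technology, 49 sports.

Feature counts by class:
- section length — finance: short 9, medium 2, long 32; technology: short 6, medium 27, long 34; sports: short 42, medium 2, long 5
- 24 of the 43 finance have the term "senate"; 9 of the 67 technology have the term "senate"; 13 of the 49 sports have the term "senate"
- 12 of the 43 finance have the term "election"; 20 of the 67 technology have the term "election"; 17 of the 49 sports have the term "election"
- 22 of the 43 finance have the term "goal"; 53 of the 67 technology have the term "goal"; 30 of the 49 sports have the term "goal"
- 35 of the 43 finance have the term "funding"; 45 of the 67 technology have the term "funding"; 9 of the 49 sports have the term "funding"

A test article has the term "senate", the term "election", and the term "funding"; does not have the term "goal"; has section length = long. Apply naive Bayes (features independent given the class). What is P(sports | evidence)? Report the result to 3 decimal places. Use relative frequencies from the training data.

finance: (43/159) × (32/43) × (24/43) × (12/43) × (21/43) × (35/43) ≈ 0.0124612
technology: (67/159) × (34/67) × (9/67) × (20/67) × (14/67) × (45/67) ≈ 0.00120336
sports: (49/159) × (5/49) × (13/49) × (17/49) × (19/49) × (9/49) ≈ 0.000206147
P(sports | x) = 0.000206147 / 0.013870707 ≈ 0.015

0.015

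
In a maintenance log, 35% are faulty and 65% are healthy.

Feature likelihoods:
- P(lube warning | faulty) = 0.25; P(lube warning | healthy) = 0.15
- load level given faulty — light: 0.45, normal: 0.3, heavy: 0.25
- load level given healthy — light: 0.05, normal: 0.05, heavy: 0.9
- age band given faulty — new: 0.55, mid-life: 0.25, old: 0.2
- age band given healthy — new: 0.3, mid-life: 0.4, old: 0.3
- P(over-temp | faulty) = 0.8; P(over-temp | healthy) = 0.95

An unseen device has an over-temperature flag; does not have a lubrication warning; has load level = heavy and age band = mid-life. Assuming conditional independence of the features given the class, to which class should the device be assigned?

faulty: 0.35 × (1−0.25) × 0.25 × 0.25 × 0.8 = 0.013125
healthy: 0.65 × (1−0.15) × 0.9 × 0.4 × 0.95 = 0.188955
Highest score → healthy.

healthy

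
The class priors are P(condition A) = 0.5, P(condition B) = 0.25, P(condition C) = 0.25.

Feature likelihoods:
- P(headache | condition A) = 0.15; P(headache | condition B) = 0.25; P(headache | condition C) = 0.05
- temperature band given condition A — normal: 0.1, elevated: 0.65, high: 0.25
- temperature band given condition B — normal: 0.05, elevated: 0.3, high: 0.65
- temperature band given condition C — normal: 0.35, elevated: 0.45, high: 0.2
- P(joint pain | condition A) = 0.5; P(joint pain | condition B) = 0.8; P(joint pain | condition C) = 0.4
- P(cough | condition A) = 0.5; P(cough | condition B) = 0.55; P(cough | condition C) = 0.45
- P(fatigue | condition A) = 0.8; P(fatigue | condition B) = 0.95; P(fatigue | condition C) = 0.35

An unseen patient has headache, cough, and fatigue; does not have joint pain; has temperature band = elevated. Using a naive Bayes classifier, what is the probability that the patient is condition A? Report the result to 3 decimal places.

condition A: 0.5 × 0.15 × 0.65 × (1−0.5) × 0.5 × 0.8 = 0.00975
condition B: 0.25 × 0.25 × 0.3 × (1−0.8) × 0.55 × 0.95 = 0.001959375
condition C: 0.25 × 0.05 × 0.45 × (1−0.4) × 0.45 × 0.35 = 0.0005315625
P(condition A | x) = 0.00975 / 0.0122409375 ≈ 0.797

0.797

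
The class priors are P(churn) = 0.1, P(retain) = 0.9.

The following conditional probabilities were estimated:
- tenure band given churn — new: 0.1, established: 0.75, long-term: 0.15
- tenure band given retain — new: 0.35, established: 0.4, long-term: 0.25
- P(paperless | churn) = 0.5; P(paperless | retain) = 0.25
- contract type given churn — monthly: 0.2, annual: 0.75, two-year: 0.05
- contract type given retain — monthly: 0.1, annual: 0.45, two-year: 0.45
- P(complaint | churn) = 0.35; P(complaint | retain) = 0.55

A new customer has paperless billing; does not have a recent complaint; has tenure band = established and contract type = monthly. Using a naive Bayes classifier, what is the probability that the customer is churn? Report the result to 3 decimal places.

churn: 0.1 × 0.75 × 0.5 × 0.2 × (1−0.35) = 0.004875
retain: 0.9 × 0.4 × 0.25 × 0.1 × (1−0.55) = 0.00405
P(churn | x) = 0.004875 / 0.008925 ≈ 0.546

0.546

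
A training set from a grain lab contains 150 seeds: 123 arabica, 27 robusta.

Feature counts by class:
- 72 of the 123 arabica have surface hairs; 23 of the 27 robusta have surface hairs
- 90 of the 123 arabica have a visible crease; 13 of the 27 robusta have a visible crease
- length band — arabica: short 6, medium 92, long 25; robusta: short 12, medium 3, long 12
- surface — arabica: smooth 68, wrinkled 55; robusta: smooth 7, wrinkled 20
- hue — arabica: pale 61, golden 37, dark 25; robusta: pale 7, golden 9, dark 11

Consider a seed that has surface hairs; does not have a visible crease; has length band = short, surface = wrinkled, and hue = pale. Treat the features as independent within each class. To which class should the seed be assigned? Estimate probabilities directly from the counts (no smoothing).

arabica: (123/150) × (72/123) × (33/123) × (6/123) × (55/123) × (61/123) ≈ 0.00139309
robusta: (27/150) × (23/27) × (14/27) × (12/27) × (20/27) × (7/27) ≈ 0.00678608
Highest score → robusta.

robusta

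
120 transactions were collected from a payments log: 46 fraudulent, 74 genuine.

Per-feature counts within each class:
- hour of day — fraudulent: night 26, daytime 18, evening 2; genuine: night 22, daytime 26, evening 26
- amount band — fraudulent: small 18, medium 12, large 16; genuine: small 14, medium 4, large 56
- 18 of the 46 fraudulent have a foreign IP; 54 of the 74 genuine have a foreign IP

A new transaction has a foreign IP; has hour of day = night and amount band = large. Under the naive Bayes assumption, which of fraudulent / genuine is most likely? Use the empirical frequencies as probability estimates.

fraudulent: (46/120) × (26/46) × (16/46) × (18/46) ≈ 0.0294896
genuine: (74/120) × (22/74) × (56/74) × (54/74) ≈ 0.101242
Highest score → genuine.

genuine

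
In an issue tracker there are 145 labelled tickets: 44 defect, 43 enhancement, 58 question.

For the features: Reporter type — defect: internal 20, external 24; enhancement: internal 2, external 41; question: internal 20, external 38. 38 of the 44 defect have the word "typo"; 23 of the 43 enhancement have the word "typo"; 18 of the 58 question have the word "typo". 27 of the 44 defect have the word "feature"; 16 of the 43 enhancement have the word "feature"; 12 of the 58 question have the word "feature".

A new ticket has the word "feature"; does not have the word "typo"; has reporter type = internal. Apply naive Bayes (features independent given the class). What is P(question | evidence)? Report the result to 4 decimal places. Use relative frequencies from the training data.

defect: (44/145) × (20/44) × (6/44) × (27/44) ≈ 0.0115417
enhancement: (43/145) × (2/43) × (20/43) × (16/43) ≈ 0.00238712
question: (58/145) × (20/58) × (40/58) × (12/58) ≈ 0.019681
P(question | x) = 0.019681 / 0.03360982 ≈ 0.5856

0.5856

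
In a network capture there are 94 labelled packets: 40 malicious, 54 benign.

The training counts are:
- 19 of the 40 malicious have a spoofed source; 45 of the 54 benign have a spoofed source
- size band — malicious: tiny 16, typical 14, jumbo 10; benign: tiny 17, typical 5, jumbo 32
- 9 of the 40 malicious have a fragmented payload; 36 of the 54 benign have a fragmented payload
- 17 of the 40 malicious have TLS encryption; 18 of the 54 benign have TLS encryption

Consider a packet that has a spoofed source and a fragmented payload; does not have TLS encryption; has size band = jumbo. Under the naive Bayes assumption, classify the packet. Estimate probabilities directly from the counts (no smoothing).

benign

malicious: (40/94) × (19/40) × (10/40) × (9/40) × (23/40) ≈ 0.00653757
benign: (54/94) × (45/54) × (32/54) × (36/54) × (36/54) ≈ 0.126084
Highest score → benign.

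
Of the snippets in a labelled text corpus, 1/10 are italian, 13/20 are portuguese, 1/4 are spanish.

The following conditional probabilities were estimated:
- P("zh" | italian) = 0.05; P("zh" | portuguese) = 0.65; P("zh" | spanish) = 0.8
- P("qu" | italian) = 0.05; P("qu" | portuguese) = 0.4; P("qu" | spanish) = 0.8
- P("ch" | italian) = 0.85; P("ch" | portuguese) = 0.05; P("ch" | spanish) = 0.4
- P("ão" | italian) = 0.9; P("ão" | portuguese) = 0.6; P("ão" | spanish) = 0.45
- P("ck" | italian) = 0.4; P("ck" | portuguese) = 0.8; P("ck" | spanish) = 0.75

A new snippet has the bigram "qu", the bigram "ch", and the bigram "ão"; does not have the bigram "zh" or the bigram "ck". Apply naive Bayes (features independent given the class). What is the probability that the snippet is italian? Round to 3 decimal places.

0.482

italian: 0.1 × (1−0.05) × 0.05 × 0.85 × 0.9 × (1−0.4) = 0.00218025
portuguese: 0.65 × (1−0.65) × 0.4 × 0.05 × 0.6 × (1−0.8) = 0.000546
spanish: 0.25 × (1−0.8) × 0.8 × 0.4 × 0.45 × (1−0.75) = 0.0018
P(italian | x) = 0.00218025 / 0.00452625 ≈ 0.482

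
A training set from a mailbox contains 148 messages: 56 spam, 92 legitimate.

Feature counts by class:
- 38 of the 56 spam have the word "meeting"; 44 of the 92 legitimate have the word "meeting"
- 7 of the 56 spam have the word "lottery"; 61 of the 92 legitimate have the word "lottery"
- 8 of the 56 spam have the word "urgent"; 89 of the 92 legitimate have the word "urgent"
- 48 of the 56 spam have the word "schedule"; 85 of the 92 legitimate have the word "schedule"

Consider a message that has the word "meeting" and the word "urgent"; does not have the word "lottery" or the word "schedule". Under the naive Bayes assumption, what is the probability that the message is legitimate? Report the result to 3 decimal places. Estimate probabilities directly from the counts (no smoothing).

spam: (56/148) × (38/56) × (49/56) × (8/56) × (8/56) ≈ 0.00458494
legitimate: (92/148) × (44/92) × (31/92) × (89/92) × (7/92) ≈ 0.00737356
P(legitimate | x) = 0.00737356 / 0.0119585 ≈ 0.617

0.617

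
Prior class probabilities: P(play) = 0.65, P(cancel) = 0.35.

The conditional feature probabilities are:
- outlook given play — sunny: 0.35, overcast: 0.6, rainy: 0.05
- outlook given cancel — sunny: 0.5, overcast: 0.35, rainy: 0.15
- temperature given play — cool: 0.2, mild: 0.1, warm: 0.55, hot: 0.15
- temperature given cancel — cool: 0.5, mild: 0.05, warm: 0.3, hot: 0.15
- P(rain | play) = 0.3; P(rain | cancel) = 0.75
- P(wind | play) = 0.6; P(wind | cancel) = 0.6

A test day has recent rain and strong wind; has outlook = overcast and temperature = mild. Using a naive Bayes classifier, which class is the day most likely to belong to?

play: 0.65 × 0.6 × 0.1 × 0.3 × 0.6 = 0.00702
cancel: 0.35 × 0.35 × 0.05 × 0.75 × 0.6 = 0.00275625
Highest score → play.

play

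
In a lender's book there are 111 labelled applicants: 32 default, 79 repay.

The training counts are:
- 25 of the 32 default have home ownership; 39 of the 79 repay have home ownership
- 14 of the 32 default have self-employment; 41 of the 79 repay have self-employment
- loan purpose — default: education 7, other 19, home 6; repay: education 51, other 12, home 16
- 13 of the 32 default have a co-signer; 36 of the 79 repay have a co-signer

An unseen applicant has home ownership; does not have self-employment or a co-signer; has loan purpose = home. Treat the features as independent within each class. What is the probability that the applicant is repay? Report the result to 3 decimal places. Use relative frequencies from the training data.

default: (32/111) × (25/32) × (18/32) × (6/32) × (19/32) ≈ 0.0141041
repay: (79/111) × (39/79) × (38/79) × (16/79) × (43/79) ≈ 0.0186308
P(repay | x) = 0.0186308 / 0.0327349 ≈ 0.569

0.569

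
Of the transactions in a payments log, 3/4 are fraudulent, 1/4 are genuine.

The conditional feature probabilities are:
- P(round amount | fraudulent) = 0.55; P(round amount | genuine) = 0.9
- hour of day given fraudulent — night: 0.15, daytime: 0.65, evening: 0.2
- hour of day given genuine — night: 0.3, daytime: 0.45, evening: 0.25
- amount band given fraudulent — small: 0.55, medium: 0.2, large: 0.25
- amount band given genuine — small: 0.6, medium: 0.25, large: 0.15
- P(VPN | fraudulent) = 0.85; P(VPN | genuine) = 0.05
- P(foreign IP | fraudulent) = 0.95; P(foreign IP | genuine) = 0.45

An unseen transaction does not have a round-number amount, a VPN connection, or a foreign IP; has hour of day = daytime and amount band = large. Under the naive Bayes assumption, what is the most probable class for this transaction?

fraudulent: 0.75 × (1−0.55) × 0.65 × 0.25 × (1−0.85) × (1−0.95) = 0.000411328125
genuine: 0.25 × (1−0.9) × 0.45 × 0.15 × (1−0.05) × (1−0.45) = 0.00088171875
Highest score → genuine.

genuine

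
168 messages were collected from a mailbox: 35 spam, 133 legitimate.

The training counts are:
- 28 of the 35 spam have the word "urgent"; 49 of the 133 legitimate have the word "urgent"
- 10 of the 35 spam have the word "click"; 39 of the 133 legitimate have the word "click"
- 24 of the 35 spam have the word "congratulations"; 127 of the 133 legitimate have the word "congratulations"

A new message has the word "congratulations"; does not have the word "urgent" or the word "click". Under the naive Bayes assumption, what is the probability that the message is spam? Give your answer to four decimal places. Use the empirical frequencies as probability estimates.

0.0570

spam: (35/168) × (7/35) × (25/35) × (24/35) ≈ 0.0204082
legitimate: (133/168) × (84/133) × (94/133) × (127/133) ≈ 0.337441
P(spam | x) = 0.0204082 / 0.3578492 ≈ 0.0570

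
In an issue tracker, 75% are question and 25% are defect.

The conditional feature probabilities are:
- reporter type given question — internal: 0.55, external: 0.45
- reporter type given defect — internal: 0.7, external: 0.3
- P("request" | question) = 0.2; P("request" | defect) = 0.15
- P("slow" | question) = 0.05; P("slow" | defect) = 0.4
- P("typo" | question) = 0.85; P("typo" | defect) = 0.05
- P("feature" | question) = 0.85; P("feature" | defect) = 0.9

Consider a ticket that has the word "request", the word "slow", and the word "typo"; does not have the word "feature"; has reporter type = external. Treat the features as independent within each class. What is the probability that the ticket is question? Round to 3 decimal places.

0.950

question: 0.75 × 0.45 × 0.2 × 0.05 × 0.85 × (1−0.85) = 0.0004303125
defect: 0.25 × 0.3 × 0.15 × 0.4 × 0.05 × (1−0.9) = 0.0000225
P(question | x) = 0.0004303125 / 0.0004528125 ≈ 0.950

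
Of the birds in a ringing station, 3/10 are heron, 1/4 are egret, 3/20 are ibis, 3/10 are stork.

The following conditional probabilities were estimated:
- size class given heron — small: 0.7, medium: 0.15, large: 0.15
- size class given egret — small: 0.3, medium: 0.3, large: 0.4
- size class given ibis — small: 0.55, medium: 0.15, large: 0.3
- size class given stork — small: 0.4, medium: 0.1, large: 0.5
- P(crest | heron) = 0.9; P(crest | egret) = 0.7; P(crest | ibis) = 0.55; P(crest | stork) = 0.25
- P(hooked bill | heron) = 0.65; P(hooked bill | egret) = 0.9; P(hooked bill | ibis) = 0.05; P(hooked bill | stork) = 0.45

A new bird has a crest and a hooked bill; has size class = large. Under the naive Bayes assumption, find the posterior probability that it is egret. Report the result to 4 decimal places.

0.5864

heron: 0.3 × 0.15 × 0.9 × 0.65 = 0.026325
egret: 0.25 × 0.4 × 0.7 × 0.9 = 0.063
ibis: 0.15 × 0.3 × 0.55 × 0.05 = 0.0012375
stork: 0.3 × 0.5 × 0.25 × 0.45 = 0.016875
P(egret | x) = 0.063 / 0.1074375 ≈ 0.5864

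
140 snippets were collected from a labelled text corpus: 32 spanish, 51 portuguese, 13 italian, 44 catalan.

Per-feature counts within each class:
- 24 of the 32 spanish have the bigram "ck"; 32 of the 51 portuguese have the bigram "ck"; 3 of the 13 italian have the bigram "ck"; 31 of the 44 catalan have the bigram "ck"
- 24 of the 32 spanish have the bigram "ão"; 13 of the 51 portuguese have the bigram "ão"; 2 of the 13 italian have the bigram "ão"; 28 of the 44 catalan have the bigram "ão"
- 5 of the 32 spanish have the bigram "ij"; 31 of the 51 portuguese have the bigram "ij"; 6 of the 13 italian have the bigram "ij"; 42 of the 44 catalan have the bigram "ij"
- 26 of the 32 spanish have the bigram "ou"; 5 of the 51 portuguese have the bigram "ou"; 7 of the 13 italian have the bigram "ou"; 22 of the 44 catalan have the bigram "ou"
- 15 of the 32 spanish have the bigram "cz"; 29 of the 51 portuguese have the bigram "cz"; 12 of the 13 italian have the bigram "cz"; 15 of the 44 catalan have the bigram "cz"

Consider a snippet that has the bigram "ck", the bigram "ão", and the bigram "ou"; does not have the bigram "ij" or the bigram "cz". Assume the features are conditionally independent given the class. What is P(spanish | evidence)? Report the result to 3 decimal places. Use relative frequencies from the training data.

spanish: (32/140) × (24/32) × (24/32) × (27/32) × (26/32) × (17/32) ≈ 0.0468253
portuguese: (51/140) × (32/51) × (13/51) × (20/51) × (5/51) × (22/51) ≈ 0.00096629
italian: (13/140) × (3/13) × (2/13) × (7/13) × (7/13) × (1/13) ≈ 0.0000735268
catalan: (44/140) × (31/44) × (28/44) × (2/44) × (22/44) × (29/44) ≈ 0.00211073
P(spanish | x) = 0.0468253 / 0.0499758468 ≈ 0.937

0.937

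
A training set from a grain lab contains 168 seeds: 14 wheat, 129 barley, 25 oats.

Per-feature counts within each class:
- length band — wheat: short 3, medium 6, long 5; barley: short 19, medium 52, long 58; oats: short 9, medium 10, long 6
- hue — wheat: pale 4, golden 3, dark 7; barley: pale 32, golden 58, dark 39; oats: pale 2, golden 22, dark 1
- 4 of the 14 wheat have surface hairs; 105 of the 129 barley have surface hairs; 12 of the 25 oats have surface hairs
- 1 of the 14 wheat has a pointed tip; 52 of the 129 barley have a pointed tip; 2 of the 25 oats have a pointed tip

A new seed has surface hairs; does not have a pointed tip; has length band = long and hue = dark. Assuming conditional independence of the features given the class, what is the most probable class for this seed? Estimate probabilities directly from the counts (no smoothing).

wheat: (14/168) × (5/14) × (7/14) × (4/14) × (13/14) ≈ 0.00394801
barley: (129/168) × (58/129) × (39/129) × (105/129) × (77/129) ≈ 0.0507101
oats: (25/168) × (6/25) × (1/25) × (12/25) × (23/25) ≈ 0.000630857
Highest score → barley.

barley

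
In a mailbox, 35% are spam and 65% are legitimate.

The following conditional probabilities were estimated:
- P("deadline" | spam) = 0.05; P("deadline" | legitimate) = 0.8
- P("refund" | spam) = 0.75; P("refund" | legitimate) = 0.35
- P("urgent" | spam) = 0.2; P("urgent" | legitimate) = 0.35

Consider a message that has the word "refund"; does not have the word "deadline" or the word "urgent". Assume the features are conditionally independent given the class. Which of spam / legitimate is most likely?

spam: 0.35 × (1−0.05) × 0.75 × (1−0.2) = 0.1995
legitimate: 0.65 × (1−0.8) × 0.35 × (1−0.35) = 0.029575
Highest score → spam.

spam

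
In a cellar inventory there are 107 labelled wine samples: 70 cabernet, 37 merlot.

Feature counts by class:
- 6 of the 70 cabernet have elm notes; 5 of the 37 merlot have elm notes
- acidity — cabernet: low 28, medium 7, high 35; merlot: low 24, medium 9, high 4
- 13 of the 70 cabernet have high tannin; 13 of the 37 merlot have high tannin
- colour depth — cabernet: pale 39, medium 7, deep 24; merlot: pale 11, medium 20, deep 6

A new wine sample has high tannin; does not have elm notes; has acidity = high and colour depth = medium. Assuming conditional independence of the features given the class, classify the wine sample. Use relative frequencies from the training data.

merlot

cabernet: (70/107) × (64/70) × (35/70) × (13/70) × (7/70) ≈ 0.00555407
merlot: (37/107) × (32/37) × (4/37) × (13/37) × (20/37) ≈ 0.00614037
Highest score → merlot.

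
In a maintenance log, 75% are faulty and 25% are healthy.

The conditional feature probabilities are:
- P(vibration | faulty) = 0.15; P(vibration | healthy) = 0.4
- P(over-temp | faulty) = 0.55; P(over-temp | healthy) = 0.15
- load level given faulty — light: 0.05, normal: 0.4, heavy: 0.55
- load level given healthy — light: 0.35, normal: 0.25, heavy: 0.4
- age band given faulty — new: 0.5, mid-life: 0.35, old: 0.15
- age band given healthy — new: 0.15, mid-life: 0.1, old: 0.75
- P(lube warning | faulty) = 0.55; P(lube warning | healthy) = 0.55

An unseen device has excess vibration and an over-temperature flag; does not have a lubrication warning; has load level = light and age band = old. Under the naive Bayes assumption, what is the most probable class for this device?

faulty: 0.75 × 0.15 × 0.55 × 0.05 × 0.15 × (1−0.55) = 0.000208828125
healthy: 0.25 × 0.4 × 0.15 × 0.35 × 0.75 × (1−0.55) = 0.001771875
Highest score → healthy.

healthy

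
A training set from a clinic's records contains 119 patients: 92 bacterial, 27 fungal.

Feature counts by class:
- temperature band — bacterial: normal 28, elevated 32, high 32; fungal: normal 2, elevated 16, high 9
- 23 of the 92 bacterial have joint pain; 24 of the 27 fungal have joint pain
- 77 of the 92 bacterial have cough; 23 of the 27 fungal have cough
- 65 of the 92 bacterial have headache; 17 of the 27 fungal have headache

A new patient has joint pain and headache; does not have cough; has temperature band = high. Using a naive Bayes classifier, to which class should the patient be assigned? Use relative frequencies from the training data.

bacterial: (92/119) × (32/92) × (23/92) × (15/92) × (65/92) ≈ 0.00774412
fungal: (27/119) × (9/27) × (24/27) × (4/27) × (17/27) ≈ 0.00627082
Highest score → bacterial.

bacterial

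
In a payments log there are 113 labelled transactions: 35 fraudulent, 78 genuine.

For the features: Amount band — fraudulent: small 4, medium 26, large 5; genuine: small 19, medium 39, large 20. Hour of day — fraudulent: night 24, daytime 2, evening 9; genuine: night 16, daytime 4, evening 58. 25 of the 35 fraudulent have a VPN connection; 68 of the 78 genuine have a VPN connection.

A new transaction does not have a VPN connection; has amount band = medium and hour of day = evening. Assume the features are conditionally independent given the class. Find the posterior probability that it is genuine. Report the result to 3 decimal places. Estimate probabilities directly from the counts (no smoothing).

0.661

fraudulent: (35/113) × (26/35) × (9/35) × (10/35) ≈ 0.0169045
genuine: (78/113) × (39/78) × (58/78) × (10/78) ≈ 0.0329022
P(genuine | x) = 0.0329022 / 0.0498067 ≈ 0.661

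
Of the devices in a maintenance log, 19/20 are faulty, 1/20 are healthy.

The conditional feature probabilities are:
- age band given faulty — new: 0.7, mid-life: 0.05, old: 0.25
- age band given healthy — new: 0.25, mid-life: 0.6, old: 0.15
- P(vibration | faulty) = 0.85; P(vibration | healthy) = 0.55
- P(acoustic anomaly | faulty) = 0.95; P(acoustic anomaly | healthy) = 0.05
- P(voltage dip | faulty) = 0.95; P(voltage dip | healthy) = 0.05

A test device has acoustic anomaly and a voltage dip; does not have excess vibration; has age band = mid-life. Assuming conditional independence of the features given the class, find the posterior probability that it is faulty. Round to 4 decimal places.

faulty: 0.95 × 0.05 × (1−0.85) × 0.95 × 0.95 = 0.0064303125
healthy: 0.05 × 0.6 × (1−0.55) × 0.05 × 0.05 = 0.00003375
P(faulty | x) = 0.0064303125 / 0.0064640625 ≈ 0.9948

0.9948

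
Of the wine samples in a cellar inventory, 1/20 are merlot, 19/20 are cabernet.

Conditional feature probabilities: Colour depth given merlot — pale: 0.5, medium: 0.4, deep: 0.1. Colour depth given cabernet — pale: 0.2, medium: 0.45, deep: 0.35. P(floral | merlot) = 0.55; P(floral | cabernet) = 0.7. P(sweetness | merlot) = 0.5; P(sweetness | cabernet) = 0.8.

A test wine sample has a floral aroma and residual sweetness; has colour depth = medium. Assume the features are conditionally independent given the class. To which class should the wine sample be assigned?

merlot: 0.05 × 0.4 × 0.55 × 0.5 = 0.0055
cabernet: 0.95 × 0.45 × 0.7 × 0.8 = 0.2394
Highest score → cabernet.

cabernet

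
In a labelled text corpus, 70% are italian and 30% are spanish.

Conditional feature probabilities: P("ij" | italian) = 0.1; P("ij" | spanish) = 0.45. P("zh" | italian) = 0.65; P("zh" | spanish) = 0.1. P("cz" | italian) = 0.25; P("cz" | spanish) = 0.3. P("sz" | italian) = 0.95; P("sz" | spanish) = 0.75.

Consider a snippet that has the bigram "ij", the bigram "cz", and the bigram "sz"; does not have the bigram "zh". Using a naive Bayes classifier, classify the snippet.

italian: 0.7 × 0.1 × (1−0.65) × 0.25 × 0.95 = 0.00581875
spanish: 0.3 × 0.45 × (1−0.1) × 0.3 × 0.75 = 0.0273375
Highest score → spanish.

spanish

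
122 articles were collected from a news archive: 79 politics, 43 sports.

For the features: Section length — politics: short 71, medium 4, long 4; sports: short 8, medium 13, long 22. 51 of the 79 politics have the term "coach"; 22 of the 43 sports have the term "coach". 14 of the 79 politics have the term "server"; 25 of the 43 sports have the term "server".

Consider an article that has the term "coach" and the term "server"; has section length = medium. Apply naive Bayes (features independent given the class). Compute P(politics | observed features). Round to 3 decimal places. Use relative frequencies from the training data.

politics: (79/122) × (4/79) × (51/79) × (14/79) ≈ 0.00375098
sports: (43/122) × (13/43) × (22/43) × (25/43) ≈ 0.0316964
P(politics | x) = 0.00375098 / 0.03544738 ≈ 0.106

0.106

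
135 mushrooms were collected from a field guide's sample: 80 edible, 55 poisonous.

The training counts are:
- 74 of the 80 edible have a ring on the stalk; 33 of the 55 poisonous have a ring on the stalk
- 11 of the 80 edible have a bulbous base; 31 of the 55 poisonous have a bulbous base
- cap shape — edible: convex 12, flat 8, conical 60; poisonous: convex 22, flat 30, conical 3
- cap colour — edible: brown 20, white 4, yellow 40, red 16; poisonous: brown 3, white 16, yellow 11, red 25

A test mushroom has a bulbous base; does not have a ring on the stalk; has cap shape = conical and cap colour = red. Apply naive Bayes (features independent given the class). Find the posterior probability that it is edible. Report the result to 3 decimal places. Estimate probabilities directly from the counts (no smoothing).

0.287

edible: (80/135) × (6/80) × (11/80) × (60/80) × (16/80) ≈ 0.000916667
poisonous: (55/135) × (22/55) × (31/55) × (3/55) × (25/55) ≈ 0.00227732
P(edible | x) = 0.000916667 / 0.003193987 ≈ 0.287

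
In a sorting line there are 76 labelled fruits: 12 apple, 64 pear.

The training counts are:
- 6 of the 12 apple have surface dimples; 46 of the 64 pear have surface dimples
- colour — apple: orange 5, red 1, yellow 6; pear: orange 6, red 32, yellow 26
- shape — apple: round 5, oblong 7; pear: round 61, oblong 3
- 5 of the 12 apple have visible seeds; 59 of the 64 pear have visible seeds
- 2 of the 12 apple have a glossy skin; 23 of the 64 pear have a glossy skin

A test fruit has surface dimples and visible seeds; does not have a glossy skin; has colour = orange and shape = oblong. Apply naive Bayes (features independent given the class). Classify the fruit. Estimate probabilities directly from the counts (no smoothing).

apple: (12/76) × (6/12) × (5/12) × (7/12) × (5/12) × (10/12) ≈ 0.00666271
pear: (64/76) × (46/64) × (6/64) × (3/64) × (59/64) × (41/64) ≈ 0.00157084
Highest score → apple.

apple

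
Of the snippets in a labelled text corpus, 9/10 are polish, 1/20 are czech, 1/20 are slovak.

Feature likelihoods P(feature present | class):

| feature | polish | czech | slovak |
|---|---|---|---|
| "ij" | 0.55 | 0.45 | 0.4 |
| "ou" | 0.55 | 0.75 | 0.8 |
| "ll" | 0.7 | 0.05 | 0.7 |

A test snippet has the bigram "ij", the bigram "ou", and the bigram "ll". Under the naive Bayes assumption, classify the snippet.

polish: 0.9 × 0.55 × 0.55 × 0.7 = 0.190575
czech: 0.05 × 0.45 × 0.75 × 0.05 = 0.00084375
slovak: 0.05 × 0.4 × 0.8 × 0.7 = 0.0112
Highest score → polish.

polish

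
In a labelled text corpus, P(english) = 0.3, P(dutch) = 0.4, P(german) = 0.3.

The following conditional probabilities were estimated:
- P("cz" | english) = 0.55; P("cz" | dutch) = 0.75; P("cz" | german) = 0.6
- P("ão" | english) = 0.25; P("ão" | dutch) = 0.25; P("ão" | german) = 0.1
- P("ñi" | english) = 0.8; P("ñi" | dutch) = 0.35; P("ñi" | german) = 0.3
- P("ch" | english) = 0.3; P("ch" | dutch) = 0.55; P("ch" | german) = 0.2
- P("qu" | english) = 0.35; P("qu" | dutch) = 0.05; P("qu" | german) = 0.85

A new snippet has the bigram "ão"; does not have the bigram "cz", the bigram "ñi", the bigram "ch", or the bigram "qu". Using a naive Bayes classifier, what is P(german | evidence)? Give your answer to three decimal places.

english: 0.3 × (1−0.55) × 0.25 × (1−0.8) × (1−0.3) × (1−0.35) = 0.00307125
dutch: 0.4 × (1−0.75) × 0.25 × (1−0.35) × (1−0.55) × (1−0.05) = 0.006946875
german: 0.3 × (1−0.6) × 0.1 × (1−0.3) × (1−0.2) × (1−0.85) = 0.001008
P(german | x) = 0.001008 / 0.011026125 ≈ 0.091

0.091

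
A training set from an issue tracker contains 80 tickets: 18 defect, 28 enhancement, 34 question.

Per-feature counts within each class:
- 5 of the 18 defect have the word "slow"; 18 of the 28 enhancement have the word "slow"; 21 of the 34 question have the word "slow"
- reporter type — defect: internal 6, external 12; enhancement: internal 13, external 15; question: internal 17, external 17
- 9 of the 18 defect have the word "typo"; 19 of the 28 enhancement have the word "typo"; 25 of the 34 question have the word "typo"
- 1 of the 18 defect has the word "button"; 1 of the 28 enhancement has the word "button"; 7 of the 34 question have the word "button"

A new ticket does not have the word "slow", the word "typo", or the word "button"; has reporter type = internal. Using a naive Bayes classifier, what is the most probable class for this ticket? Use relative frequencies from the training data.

defect

defect: (18/80) × (13/18) × (6/18) × (9/18) × (17/18) ≈ 0.0255787
enhancement: (28/80) × (10/28) × (13/28) × (9/28) × (27/28) ≈ 0.0179881
question: (34/80) × (13/34) × (17/34) × (9/34) × (27/34) ≈ 0.0170794
Highest score → defect.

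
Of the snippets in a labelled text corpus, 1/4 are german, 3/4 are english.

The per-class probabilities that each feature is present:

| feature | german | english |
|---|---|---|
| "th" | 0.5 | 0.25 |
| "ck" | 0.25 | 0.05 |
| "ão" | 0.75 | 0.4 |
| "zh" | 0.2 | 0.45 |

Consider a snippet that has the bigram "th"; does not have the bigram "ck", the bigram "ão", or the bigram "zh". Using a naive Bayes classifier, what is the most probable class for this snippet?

english

german: 0.25 × 0.5 × (1−0.25) × (1−0.75) × (1−0.2) = 0.01875
english: 0.75 × 0.25 × (1−0.05) × (1−0.4) × (1−0.45) = 0.05878125
Highest score → english.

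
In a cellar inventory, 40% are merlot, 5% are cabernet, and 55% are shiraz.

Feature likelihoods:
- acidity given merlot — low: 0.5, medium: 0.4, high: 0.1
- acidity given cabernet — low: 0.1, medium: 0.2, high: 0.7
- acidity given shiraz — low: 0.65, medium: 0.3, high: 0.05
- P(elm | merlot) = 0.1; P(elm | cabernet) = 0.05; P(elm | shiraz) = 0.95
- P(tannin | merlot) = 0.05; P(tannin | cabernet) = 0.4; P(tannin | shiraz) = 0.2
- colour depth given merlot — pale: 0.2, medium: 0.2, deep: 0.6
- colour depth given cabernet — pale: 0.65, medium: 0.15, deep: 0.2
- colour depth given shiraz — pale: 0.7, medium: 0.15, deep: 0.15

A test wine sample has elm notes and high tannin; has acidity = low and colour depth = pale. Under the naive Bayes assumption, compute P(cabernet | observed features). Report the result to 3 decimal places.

merlot: 0.4 × 0.5 × 0.1 × 0.05 × 0.2 = 0.0002
cabernet: 0.05 × 0.1 × 0.05 × 0.4 × 0.65 = 0.000065
shiraz: 0.55 × 0.65 × 0.95 × 0.2 × 0.7 = 0.0475475
P(cabernet | x) = 0.000065 / 0.0478125 ≈ 0.001

0.001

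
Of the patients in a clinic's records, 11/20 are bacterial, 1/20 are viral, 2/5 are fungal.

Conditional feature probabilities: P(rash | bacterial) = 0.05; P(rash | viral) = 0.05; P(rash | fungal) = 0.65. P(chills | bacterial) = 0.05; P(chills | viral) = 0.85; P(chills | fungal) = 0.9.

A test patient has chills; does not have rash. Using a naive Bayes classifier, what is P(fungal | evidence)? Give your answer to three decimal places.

bacterial: 0.55 × (1−0.05) × 0.05 = 0.026125
viral: 0.05 × (1−0.05) × 0.85 = 0.040375
fungal: 0.4 × (1−0.65) × 0.9 = 0.126
P(fungal | x) = 0.126 / 0.1925 ≈ 0.655

0.655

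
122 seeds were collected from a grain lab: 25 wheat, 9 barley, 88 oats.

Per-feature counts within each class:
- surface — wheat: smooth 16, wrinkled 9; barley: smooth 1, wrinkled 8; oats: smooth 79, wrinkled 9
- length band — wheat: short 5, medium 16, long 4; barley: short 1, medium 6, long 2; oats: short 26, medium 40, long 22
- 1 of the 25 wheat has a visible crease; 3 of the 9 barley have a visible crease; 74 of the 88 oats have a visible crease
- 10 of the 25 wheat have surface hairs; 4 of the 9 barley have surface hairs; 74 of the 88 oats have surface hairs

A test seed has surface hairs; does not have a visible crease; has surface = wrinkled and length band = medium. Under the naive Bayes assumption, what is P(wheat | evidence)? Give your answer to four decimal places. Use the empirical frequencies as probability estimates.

0.5097

wheat: (25/122) × (9/25) × (16/25) × (24/25) × (10/25) ≈ 0.0181298
barley: (9/122) × (8/9) × (6/9) × (6/9) × (4/9) ≈ 0.0129528
oats: (88/122) × (9/88) × (40/88) × (14/88) × (74/88) ≈ 0.00448595
P(wheat | x) = 0.0181298 / 0.03556855 ≈ 0.5097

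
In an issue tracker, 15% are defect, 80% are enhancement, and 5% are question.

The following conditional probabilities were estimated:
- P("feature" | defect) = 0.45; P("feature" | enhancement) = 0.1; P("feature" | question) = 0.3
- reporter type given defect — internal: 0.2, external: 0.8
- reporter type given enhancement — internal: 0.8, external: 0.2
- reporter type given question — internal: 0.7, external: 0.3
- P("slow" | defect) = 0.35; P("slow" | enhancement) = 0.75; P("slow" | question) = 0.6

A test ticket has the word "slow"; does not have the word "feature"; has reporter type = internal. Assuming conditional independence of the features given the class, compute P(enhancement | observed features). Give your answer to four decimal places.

defect: 0.15 × (1−0.45) × 0.2 × 0.35 = 0.005775
enhancement: 0.8 × (1−0.1) × 0.8 × 0.75 = 0.432
question: 0.05 × (1−0.3) × 0.7 × 0.6 = 0.0147
P(enhancement | x) = 0.432 / 0.452475 ≈ 0.9547

0.9547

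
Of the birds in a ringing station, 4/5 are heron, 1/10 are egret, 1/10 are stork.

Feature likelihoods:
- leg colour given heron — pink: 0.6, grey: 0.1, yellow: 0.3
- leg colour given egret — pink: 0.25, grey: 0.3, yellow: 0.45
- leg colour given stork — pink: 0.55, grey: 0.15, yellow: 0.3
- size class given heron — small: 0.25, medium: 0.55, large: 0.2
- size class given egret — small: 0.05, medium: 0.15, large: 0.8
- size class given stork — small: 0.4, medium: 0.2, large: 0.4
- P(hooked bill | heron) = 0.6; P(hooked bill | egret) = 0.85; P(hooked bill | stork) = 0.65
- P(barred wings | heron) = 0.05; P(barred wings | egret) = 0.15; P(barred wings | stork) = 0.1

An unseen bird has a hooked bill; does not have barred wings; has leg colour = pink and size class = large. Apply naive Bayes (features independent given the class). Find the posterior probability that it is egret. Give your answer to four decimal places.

0.1761

heron: 0.8 × 0.6 × 0.2 × 0.6 × (1−0.05) = 0.05472
egret: 0.1 × 0.25 × 0.8 × 0.85 × (1−0.15) = 0.01445
stork: 0.1 × 0.55 × 0.4 × 0.65 × (1−0.1) = 0.01287
P(egret | x) = 0.01445 / 0.08204 ≈ 0.1761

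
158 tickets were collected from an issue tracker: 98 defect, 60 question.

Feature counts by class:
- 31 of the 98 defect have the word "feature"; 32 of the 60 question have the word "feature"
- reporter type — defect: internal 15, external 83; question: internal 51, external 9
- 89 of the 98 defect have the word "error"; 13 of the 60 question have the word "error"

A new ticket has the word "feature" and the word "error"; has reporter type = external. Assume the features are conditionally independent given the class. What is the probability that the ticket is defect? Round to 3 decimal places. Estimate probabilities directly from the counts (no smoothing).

0.958

defect: (98/158) × (31/98) × (83/98) × (89/98) ≈ 0.150911
question: (60/158) × (32/60) × (9/60) × (13/60) ≈ 0.00658228
P(defect | x) = 0.150911 / 0.15749328 ≈ 0.958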